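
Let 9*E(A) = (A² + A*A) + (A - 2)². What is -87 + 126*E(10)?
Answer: 3609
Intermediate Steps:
E(A) = (-2 + A)²/9 + 2*A²/9 (E(A) = ((A² + A*A) + (A - 2)²)/9 = ((A² + A²) + (-2 + A)²)/9 = (2*A² + (-2 + A)²)/9 = ((-2 + A)² + 2*A²)/9 = (-2 + A)²/9 + 2*A²/9)
-87 + 126*E(10) = -87 + 126*((-2 + 10)²/9 + (2/9)*10²) = -87 + 126*((⅑)*8² + (2/9)*100) = -87 + 126*((⅑)*64 + 200/9) = -87 + 126*(64/9 + 200/9) = -87 + 126*(88/3) = -87 + 3696 = 3609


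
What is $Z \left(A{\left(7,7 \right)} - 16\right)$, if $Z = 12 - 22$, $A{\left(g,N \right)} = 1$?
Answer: $150$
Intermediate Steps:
$Z = -10$ ($Z = 12 - 22 = -10$)
$Z \left(A{\left(7,7 \right)} - 16\right) = - 10 \left(1 - 16\right) = \left(-10\right) \left(-15\right) = 150$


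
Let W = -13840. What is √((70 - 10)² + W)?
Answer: 32*I*√10 ≈ 101.19*I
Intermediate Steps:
√((70 - 10)² + W) = √((70 - 10)² - 13840) = √(60² - 13840) = √(3600 - 13840) = √(-10240) = 32*I*√10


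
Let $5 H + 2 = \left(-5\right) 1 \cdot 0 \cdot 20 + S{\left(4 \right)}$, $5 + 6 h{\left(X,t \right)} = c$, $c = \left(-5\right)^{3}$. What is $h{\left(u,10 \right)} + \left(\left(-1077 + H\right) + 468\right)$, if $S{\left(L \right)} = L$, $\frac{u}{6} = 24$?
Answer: $- \frac{9454}{15} \approx -630.27$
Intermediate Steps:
$u = 144$ ($u = 6 \cdot 24 = 144$)
$c = -125$
$h{\left(X,t \right)} = - \frac{65}{3}$ ($h{\left(X,t \right)} = - \frac{5}{6} + \frac{1}{6} \left(-125\right) = - \frac{5}{6} - \frac{125}{6} = - \frac{65}{3}$)
$H = \frac{2}{5}$ ($H = - \frac{2}{5} + \frac{\left(-5\right) 1 \cdot 0 \cdot 20 + 4}{5} = - \frac{2}{5} + \frac{\left(-5\right) 0 \cdot 20 + 4}{5} = - \frac{2}{5} + \frac{0 \cdot 20 + 4}{5} = - \frac{2}{5} + \frac{0 + 4}{5} = - \frac{2}{5} + \frac{1}{5} \cdot 4 = - \frac{2}{5} + \frac{4}{5} = \frac{2}{5} \approx 0.4$)
$h{\left(u,10 \right)} + \left(\left(-1077 + H\right) + 468\right) = - \frac{65}{3} + \left(\left(-1077 + \frac{2}{5}\right) + 468\right) = - \frac{65}{3} + \left(- \frac{5383}{5} + 468\right) = - \frac{65}{3} - \frac{3043}{5} = - \frac{9454}{15}$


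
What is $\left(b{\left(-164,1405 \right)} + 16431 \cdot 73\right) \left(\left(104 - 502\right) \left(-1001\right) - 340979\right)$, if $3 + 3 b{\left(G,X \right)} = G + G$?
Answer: $\frac{206596892302}{3} \approx 6.8866 \cdot 10^{10}$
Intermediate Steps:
$b{\left(G,X \right)} = -1 + \frac{2 G}{3}$ ($b{\left(G,X \right)} = -1 + \frac{G + G}{3} = -1 + \frac{2 G}{3}$)
$\left(b{\left(-164,1405 \right)} + 16431 \cdot 73\right) \left(\left(104 - 502\right) \left(-1001\right) - 340979\right) = \left(\left(-1 + \frac{2}{3} \left(-164\right)\right) + 16431 \cdot 73\right) \left(\left(104 - 502\right) \left(-1001\right) - 340979\right) = \left(\left(-1 - \frac{328}{3}\right) + 1199463\right) \left(\left(-398\right) \left(-1001\right) - 340979\right) = \left(- \frac{331}{3} + 1199463\right) \left(398398 - 340979\right) = \frac{3598058}{3} \cdot 57419 = \frac{206596892302}{3}$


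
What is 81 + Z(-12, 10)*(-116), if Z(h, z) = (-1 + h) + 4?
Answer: 1125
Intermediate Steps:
Z(h, z) = 3 + h
81 + Z(-12, 10)*(-116) = 81 + (3 - 12)*(-116) = 81 - 9*(-116) = 81 + 1044 = 1125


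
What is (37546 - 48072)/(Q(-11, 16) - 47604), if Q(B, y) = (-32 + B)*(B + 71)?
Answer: 5263/25092 ≈ 0.20975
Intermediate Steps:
Q(B, y) = (-32 + B)*(71 + B)
(37546 - 48072)/(Q(-11, 16) - 47604) = (37546 - 48072)/((-2272 + (-11)² + 39*(-11)) - 47604) = -10526/((-2272 + 121 - 429) - 47604) = -10526/(-2580 - 47604) = -10526/(-50184) = -10526*(-1/50184) = 5263/25092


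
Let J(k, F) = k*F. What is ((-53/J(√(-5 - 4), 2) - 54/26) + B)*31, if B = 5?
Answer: 1178/13 + 1643*I/6 ≈ 90.615 + 273.83*I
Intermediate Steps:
J(k, F) = F*k
((-53/J(√(-5 - 4), 2) - 54/26) + B)*31 = ((-53*1/(2*√(-5 - 4)) - 54/26) + 5)*31 = ((-53*(-I/6) - 54*1/26) + 5)*31 = ((-53*(-I/6) - 27/13) + 5)*31 = ((-(-53)*I/6 - 27/13) + 5)*31 = ((53*I/6 - 27/13) + 5)*31 = ((-27/13 + 53*I/6) + 5)*31 = (38/13 + 53*I/6)*31 = 1178/13 + 1643*I/6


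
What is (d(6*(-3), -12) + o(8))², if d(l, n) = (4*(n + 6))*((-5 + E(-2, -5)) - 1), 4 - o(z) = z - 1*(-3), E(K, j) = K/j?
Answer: 405769/25 ≈ 16231.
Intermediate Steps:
o(z) = 1 - z (o(z) = 4 - (z - 1*(-3)) = 4 - (z + 3) = 4 - (3 + z) = 4 + (-3 - z) = 1 - z)
d(l, n) = -672/5 - 112*n/5 (d(l, n) = (4*(n + 6))*((-5 - 2/(-5)) - 1) = (4*(6 + n))*((-5 - 2*(-⅕)) - 1) = (24 + 4*n)*((-5 + ⅖) - 1) = (24 + 4*n)*(-23/5 - 1) = (24 + 4*n)*(-28/5) = -672/5 - 112*n/5)
(d(6*(-3), -12) + o(8))² = ((-672/5 - 112/5*(-12)) + (1 - 1*8))² = ((-672/5 + 1344/5) + (1 - 8))² = (672/5 - 7)² = (637/5)² = 405769/25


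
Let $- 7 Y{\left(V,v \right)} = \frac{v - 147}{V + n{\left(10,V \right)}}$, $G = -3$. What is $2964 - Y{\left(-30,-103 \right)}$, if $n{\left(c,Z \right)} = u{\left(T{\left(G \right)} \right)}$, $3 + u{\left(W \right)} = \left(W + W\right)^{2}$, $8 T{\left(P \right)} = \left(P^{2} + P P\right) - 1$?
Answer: $\frac{4962772}{1673} \approx 2966.4$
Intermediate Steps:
$T{\left(P \right)} = - \frac{1}{8} + \frac{P^{2}}{4}$ ($T{\left(P \right)} = \frac{\left(P^{2} + P P\right) - 1}{8} = \frac{\left(P^{2} + P^{2}\right) - 1}{8} = \frac{2 P^{2} - 1}{8} = \frac{-1 + 2 P^{2}}{8} = - \frac{1}{8} + \frac{P^{2}}{4}$)
$u{\left(W \right)} = -3 + 4 W^{2}$ ($u{\left(W \right)} = -3 + \left(W + W\right)^{2} = -3 + \left(2 W\right)^{2} = -3 + 4 W^{2}$)
$n{\left(c,Z \right)} = \frac{241}{16}$ ($n{\left(c,Z \right)} = -3 + 4 \left(- \frac{1}{8} + \frac{\left(-3\right)^{2}}{4}\right)^{2} = -3 + 4 \left(- \frac{1}{8} + \frac{1}{4} \cdot 9\right)^{2} = -3 + 4 \left(- \frac{1}{8} + \frac{9}{4}\right)^{2} = -3 + 4 \left(\frac{17}{8}\right)^{2} = -3 + 4 \cdot \frac{289}{64} = -3 + \frac{289}{16} = \frac{241}{16}$)
$Y{\left(V,v \right)} = - \frac{-147 + v}{7 \left(\frac{241}{16} + V\right)}$ ($Y{\left(V,v \right)} = - \frac{\left(v - 147\right) \frac{1}{V + \frac{241}{16}}}{7} = - \frac{\left(-147 + v\right) \frac{1}{\frac{241}{16} + V}}{7} = - \frac{\frac{1}{\frac{241}{16} + V} \left(-147 + v\right)}{7} = - \frac{-147 + v}{7 \left(\frac{241}{16} + V\right)}$)
$2964 - Y{\left(-30,-103 \right)} = 2964 - \frac{16 \left(147 - -103\right)}{7 \left(241 + 16 \left(-30\right)\right)} = 2964 - \frac{16 \left(147 + 103\right)}{7 \left(241 - 480\right)} = 2964 - \frac{16}{7} \frac{1}{-239} \cdot 250 = 2964 - \frac{16}{7} \left(- \frac{1}{239}\right) 250 = 2964 - - \frac{4000}{1673} = 2964 + \frac{4000}{1673} = \frac{4962772}{1673}$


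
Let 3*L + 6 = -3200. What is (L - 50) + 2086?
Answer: 2902/3 ≈ 967.33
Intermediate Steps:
L = -3206/3 (L = -2 + (⅓)*(-3200) = -2 - 3200/3 = -3206/3 ≈ -1068.7)
(L - 50) + 2086 = (-3206/3 - 50) + 2086 = -3356/3 + 2086 = 2902/3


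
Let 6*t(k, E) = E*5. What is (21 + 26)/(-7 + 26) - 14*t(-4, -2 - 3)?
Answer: 3466/57 ≈ 60.807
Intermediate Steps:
t(k, E) = 5*E/6 (t(k, E) = (E*5)/6 = (5*E)/6 = 5*E/6)
(21 + 26)/(-7 + 26) - 14*t(-4, -2 - 3) = (21 + 26)/(-7 + 26) - 35*(-2 - 3)/3 = 47/19 - 35*(-5)/3 = 47*(1/19) - 14*(-25/6) = 47/19 + 175/3 = 3466/57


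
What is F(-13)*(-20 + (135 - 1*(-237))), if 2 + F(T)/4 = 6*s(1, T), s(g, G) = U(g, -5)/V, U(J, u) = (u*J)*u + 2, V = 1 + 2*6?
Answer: 191488/13 ≈ 14730.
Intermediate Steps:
V = 13 (V = 1 + 12 = 13)
U(J, u) = 2 + J*u² (U(J, u) = (J*u)*u + 2 = J*u² + 2 = 2 + J*u²)
s(g, G) = 2/13 + 25*g/13 (s(g, G) = (2 + g*(-5)²)/13 = (2 + g*25)*(1/13) = (2 + 25*g)*(1/13) = 2/13 + 25*g/13)
F(T) = 544/13 (F(T) = -8 + 4*(6*(2/13 + (25/13)*1)) = -8 + 4*(6*(2/13 + 25/13)) = -8 + 4*(6*(27/13)) = -8 + 4*(162/13) = -8 + 648/13 = 544/13)
F(-13)*(-20 + (135 - 1*(-237))) = 544*(-20 + (135 - 1*(-237)))/13 = 544*(-20 + (135 + 237))/13 = 544*(-20 + 372)/13 = (544/13)*352 = 191488/13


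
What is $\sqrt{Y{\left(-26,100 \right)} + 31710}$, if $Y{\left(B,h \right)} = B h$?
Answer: $\sqrt{29110} \approx 170.62$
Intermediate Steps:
$\sqrt{Y{\left(-26,100 \right)} + 31710} = \sqrt{\left(-26\right) 100 + 31710} = \sqrt{-2600 + 31710} = \sqrt{29110}$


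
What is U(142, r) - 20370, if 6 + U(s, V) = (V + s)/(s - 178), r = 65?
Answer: -81527/4 ≈ -20382.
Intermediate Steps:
U(s, V) = -6 + (V + s)/(-178 + s) (U(s, V) = -6 + (V + s)/(s - 178) = -6 + (V + s)/(-178 + s))
U(142, r) - 20370 = (1068 + 65 - 5*142)/(-178 + 142) - 20370 = (1068 + 65 - 710)/(-36) - 20370 = -1/36*423 - 20370 = -47/4 - 20370 = -81527/4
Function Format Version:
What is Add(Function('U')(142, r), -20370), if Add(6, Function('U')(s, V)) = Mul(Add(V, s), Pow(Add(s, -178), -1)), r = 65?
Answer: Rational(-81527, 4) ≈ -20382.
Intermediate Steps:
Function('U')(s, V) = Add(-6, Mul(Pow(Add(-178, s), -1), Add(V, s))) (Function('U')(s, V) = Add(-6, Mul(Add(V, s), Pow(Add(s, -178), -1))) = Add(-6, Mul(Add(V, s), Pow(Add(-178, s), -1))) = Add(-6, Mul(Pow(Add(-178, s), -1), Add(V, s))))
Add(Function('U')(142, r), -20370) = Add(Mul(Pow(Add(-178, 142), -1), Add(1068, 65, Mul(-5, 142))), -20370) = Add(Mul(Pow(-36, -1), Add(1068, 65, -710)), -20370) = Add(Mul(Rational(-1, 36), 423), -20370) = Add(Rational(-47, 4), -20370) = Rational(-81527, 4)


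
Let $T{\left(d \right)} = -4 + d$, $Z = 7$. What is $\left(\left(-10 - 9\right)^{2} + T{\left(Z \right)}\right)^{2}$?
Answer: $132496$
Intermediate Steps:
$\left(\left(-10 - 9\right)^{2} + T{\left(Z \right)}\right)^{2} = \left(\left(-10 - 9\right)^{2} + \left(-4 + 7\right)\right)^{2} = \left(\left(-19\right)^{2} + 3\right)^{2} = \left(361 + 3\right)^{2} = 364^{2} = 132496$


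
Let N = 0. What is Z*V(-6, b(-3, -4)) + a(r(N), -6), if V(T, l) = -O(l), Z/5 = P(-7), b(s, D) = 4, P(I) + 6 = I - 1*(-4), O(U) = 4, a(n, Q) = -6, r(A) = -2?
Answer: 174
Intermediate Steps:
P(I) = -2 + I (P(I) = -6 + (I - 1*(-4)) = -6 + (I + 4) = -6 + (4 + I) = -2 + I)
Z = -45 (Z = 5*(-2 - 7) = 5*(-9) = -45)
V(T, l) = -4 (V(T, l) = -1*4 = -4)
Z*V(-6, b(-3, -4)) + a(r(N), -6) = -45*(-4) - 6 = 180 - 6 = 174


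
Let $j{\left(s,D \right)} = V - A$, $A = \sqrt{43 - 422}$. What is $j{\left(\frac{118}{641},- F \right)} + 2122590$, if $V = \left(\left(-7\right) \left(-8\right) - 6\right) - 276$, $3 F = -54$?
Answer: $2122364 - i \sqrt{379} \approx 2.1224 \cdot 10^{6} - 19.468 i$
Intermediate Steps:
$A = i \sqrt{379}$ ($A = \sqrt{-379} = i \sqrt{379} \approx 19.468 i$)
$F = -18$ ($F = \frac{1}{3} \left(-54\right) = -18$)
$V = -226$ ($V = \left(56 - 6\right) - 276 = 50 - 276 = -226$)
$j{\left(s,D \right)} = -226 - i \sqrt{379}$
$j{\left(\frac{118}{641},- F \right)} + 2122590 = \left(-226 - i \sqrt{379}\right) + 2122590 = 2122364 - i \sqrt{379}$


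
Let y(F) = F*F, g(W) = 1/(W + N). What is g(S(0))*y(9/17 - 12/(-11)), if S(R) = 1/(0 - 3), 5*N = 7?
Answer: 1377135/559504 ≈ 2.4613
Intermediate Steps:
N = 7/5 (N = (⅕)*7 = 7/5 ≈ 1.4000)
S(R) = -⅓ (S(R) = 1/(-3) = -⅓)
g(W) = 1/(7/5 + W) (g(W) = 1/(W + 7/5) = 1/(7/5 + W))
y(F) = F²
g(S(0))*y(9/17 - 12/(-11)) = (5/(7 + 5*(-⅓)))*(9/17 - 12/(-11))² = (5/(7 - 5/3))*(9*(1/17) - 12*(-1/11))² = (5/(16/3))*(9/17 + 12/11)² = (5*(3/16))*(303/187)² = (15/16)*(91809/34969) = 1377135/559504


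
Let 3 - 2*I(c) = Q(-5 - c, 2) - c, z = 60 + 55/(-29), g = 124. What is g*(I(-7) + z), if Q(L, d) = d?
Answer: 198152/29 ≈ 6832.8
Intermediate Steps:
z = 1685/29 (z = 60 + 55*(-1/29) = 60 - 55/29 = 1685/29 ≈ 58.103)
I(c) = 1/2 + c/2 (I(c) = 3/2 - (2 - c)/2 = 3/2 + (-1 + c/2) = 1/2 + c/2)
g*(I(-7) + z) = 124*((1/2 + (1/2)*(-7)) + 1685/29) = 124*((1/2 - 7/2) + 1685/29) = 124*(-3 + 1685/29) = 124*(1598/29) = 198152/29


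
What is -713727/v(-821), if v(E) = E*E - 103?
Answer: -79303/74882 ≈ -1.0590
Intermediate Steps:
v(E) = -103 + E² (v(E) = E² - 103 = -103 + E²)
-713727/v(-821) = -713727/(-103 + (-821)²) = -713727/(-103 + 674041) = -713727/673938 = -713727*1/673938 = -79303/74882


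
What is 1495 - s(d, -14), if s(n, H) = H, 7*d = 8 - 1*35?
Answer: 1509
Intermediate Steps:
d = -27/7 (d = (8 - 1*35)/7 = (8 - 35)/7 = (⅐)*(-27) = -27/7 ≈ -3.8571)
1495 - s(d, -14) = 1495 - 1*(-14) = 1495 + 14 = 1509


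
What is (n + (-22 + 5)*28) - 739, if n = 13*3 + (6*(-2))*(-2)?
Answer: -1152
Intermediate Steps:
n = 63 (n = 39 - 12*(-2) = 39 + 24 = 63)
(n + (-22 + 5)*28) - 739 = (63 + (-22 + 5)*28) - 739 = (63 - 17*28) - 739 = (63 - 476) - 739 = -413 - 739 = -1152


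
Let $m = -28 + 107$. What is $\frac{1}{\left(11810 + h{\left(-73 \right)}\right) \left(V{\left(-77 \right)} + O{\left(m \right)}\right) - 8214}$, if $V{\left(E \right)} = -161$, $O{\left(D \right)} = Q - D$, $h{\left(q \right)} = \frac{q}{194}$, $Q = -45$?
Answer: $- \frac{194}{654547611} \approx -2.9639 \cdot 10^{-7}$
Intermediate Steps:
$m = 79$
$h{\left(q \right)} = \frac{q}{194}$ ($h{\left(q \right)} = q \frac{1}{194} = \frac{q}{194}$)
$O{\left(D \right)} = -45 - D$
$\frac{1}{\left(11810 + h{\left(-73 \right)}\right) \left(V{\left(-77 \right)} + O{\left(m \right)}\right) - 8214} = \frac{1}{\left(11810 + \frac{1}{194} \left(-73\right)\right) \left(-161 - 124\right) - 8214} = \frac{1}{\left(11810 - \frac{73}{194}\right) \left(-161 - 124\right) - 8214} = \frac{1}{\frac{2291067 \left(-161 - 124\right)}{194} - 8214} = \frac{1}{\frac{2291067}{194} \left(-285\right) - 8214} = \frac{1}{- \frac{652954095}{194} - 8214} = \frac{1}{- \frac{654547611}{194}} = - \frac{194}{654547611}$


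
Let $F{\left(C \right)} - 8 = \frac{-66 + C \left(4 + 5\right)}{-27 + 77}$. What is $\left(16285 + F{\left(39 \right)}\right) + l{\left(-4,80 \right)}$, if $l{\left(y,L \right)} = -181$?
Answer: $\frac{161177}{10} \approx 16118.0$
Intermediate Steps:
$F{\left(C \right)} = \frac{167}{25} + \frac{9 C}{50}$ ($F{\left(C \right)} = 8 + \frac{-66 + C \left(4 + 5\right)}{-27 + 77} = 8 + \frac{-66 + C 9}{50} = 8 + \left(-66 + 9 C\right) \frac{1}{50} = 8 + \left(- \frac{33}{25} + \frac{9 C}{50}\right) = \frac{167}{25} + \frac{9 C}{50}$)
$\left(16285 + F{\left(39 \right)}\right) + l{\left(-4,80 \right)} = \left(16285 + \left(\frac{167}{25} + \frac{9}{50} \cdot 39\right)\right) - 181 = \left(16285 + \left(\frac{167}{25} + \frac{351}{50}\right)\right) - 181 = \left(16285 + \frac{137}{10}\right) - 181 = \frac{162987}{10} - 181 = \frac{161177}{10}$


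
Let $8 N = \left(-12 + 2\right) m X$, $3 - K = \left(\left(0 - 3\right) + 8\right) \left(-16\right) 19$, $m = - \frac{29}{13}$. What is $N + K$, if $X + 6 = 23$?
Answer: $\frac{81661}{52} \approx 1570.4$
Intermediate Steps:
$X = 17$ ($X = -6 + 23 = 17$)
$m = - \frac{29}{13}$ ($m = \left(-29\right) \frac{1}{13} = - \frac{29}{13} \approx -2.2308$)
$K = 1523$ ($K = 3 - \left(\left(0 - 3\right) + 8\right) \left(-16\right) 19 = 3 - \left(-3 + 8\right) \left(-16\right) 19 = 3 - 5 \left(-16\right) 19 = 3 - \left(-80\right) 19 = 3 - -1520 = 3 + 1520 = 1523$)
$N = \frac{2465}{52}$ ($N = \frac{\left(-12 + 2\right) \left(- \frac{29}{13}\right) 17}{8} = \frac{\left(-10\right) \left(- \frac{29}{13}\right) 17}{8} = \frac{\frac{290}{13} \cdot 17}{8} = \frac{1}{8} \cdot \frac{4930}{13} = \frac{2465}{52} \approx 47.404$)
$N + K = \frac{2465}{52} + 1523 = \frac{81661}{52}$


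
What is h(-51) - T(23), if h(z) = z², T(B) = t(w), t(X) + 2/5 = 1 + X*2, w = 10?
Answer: 12902/5 ≈ 2580.4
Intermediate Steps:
t(X) = ⅗ + 2*X (t(X) = -⅖ + (1 + X*2) = -⅖ + (1 + 2*X) = ⅗ + 2*X)
T(B) = 103/5 (T(B) = ⅗ + 2*10 = ⅗ + 20 = 103/5)
h(-51) - T(23) = (-51)² - 1*103/5 = 2601 - 103/5 = 12902/5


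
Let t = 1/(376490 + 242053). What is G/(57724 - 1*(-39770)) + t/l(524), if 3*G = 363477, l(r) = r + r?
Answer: 13089878316445/10533139056936 ≈ 1.2427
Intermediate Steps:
l(r) = 2*r
t = 1/618543 ≈ 1.6167e-6
G = 121159 (G = (1/3)*363477 = 121159)
G/(57724 - 1*(-39770)) + t/l(524) = 121159/(57724 - 1*(-39770)) + 1/(618543*((2*524))) = 121159/(57724 + 39770) + (1/618543)/1048 = 121159/97494 + (1/618543)*(1/1048) = 121159*(1/97494) + 1/648233064 = 121159/97494 + 1/648233064 = 13089878316445/10533139056936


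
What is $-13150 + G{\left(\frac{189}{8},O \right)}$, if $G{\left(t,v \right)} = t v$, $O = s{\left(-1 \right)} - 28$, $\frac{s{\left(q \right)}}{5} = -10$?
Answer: $- \frac{59971}{4} \approx -14993.0$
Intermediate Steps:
$s{\left(q \right)} = -50$ ($s{\left(q \right)} = 5 \left(-10\right) = -50$)
$O = -78$ ($O = -50 - 28 = -78$)
$-13150 + G{\left(\frac{189}{8},O \right)} = -13150 + \frac{189}{8} \left(-78\right) = -13150 - \frac{7371}{4} = - \frac{59971}{4}$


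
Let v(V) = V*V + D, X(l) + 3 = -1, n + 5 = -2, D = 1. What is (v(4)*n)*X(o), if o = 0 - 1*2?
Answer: 476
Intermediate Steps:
o = -2 (o = 0 - 2 = -2)
n = -7 (n = -5 - 2 = -7)
X(l) = -4 (X(l) = -3 - 1 = -4)
v(V) = 1 + V² (v(V) = V*V + 1 = V² + 1 = 1 + V²)
(v(4)*n)*X(o) = ((1 + 4²)*(-7))*(-4) = ((1 + 16)*(-7))*(-4) = (17*(-7))*(-4) = -119*(-4) = 476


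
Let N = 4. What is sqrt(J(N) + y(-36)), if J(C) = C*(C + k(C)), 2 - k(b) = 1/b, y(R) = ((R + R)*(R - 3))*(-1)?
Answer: I*sqrt(2785) ≈ 52.773*I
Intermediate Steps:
y(R) = -2*R*(-3 + R) (y(R) = ((2*R)*(-3 + R))*(-1) = (2*R*(-3 + R))*(-1) = -2*R*(-3 + R))
k(b) = 2 - 1/b
J(C) = C*(2 + C - 1/C) (J(C) = C*(C + (2 - 1/C)) = C*(2 + C - 1/C))
sqrt(J(N) + y(-36)) = sqrt((-1 + 4**2 + 2*4) + 2*(-36)*(3 - 1*(-36))) = sqrt((-1 + 16 + 8) + 2*(-36)*(3 + 36)) = sqrt(23 + 2*(-36)*39) = sqrt(23 - 2808) = sqrt(-2785) = I*sqrt(2785)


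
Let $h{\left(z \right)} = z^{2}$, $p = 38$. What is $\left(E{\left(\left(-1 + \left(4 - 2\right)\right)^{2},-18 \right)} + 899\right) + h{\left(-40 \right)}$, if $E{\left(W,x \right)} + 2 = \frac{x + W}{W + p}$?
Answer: $\frac{97366}{39} \approx 2496.6$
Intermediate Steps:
$E{\left(W,x \right)} = -2 + \frac{W + x}{38 + W}$ ($E{\left(W,x \right)} = -2 + \frac{x + W}{W + 38} = -2 + \frac{W + x}{38 + W}$)
$\left(E{\left(\left(-1 + \left(4 - 2\right)\right)^{2},-18 \right)} + 899\right) + h{\left(-40 \right)} = \left(\frac{-76 - 18 - \left(-1 + \left(4 - 2\right)\right)^{2}}{38 + \left(-1 + \left(4 - 2\right)\right)^{2}} + 899\right) + \left(-40\right)^{2} = \left(\frac{-76 - 18 - \left(-1 + 2\right)^{2}}{38 + \left(-1 + 2\right)^{2}} + 899\right) + 1600 = \left(\frac{-76 - 18 - 1^{2}}{38 + 1^{2}} + 899\right) + 1600 = \left(\frac{-76 - 18 - 1}{38 + 1} + 899\right) + 1600 = \left(\frac{-76 - 18 - 1}{39} + 899\right) + 1600 = \left(\frac{1}{39} \left(-95\right) + 899\right) + 1600 = \left(- \frac{95}{39} + 899\right) + 1600 = \frac{34966}{39} + 1600 = \frac{97366}{39}$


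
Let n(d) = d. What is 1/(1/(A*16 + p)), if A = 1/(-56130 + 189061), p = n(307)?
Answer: 40809833/132931 ≈ 307.00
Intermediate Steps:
p = 307
A = 1/132931 ≈ 7.5227e-6
1/(1/(A*16 + p)) = 1/(1/((1/132931)*16 + 307)) = 1/(1/(16/132931 + 307)) = 1/(1/(40809833/132931)) = 1/(132931/40809833) = 40809833/132931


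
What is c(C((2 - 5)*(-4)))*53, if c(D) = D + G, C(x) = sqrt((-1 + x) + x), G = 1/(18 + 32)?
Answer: 53/50 + 53*sqrt(23) ≈ 255.24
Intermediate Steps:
G = 1/50 ≈ 0.020000
C(x) = sqrt(-1 + 2*x)
c(D) = 1/50 + D (c(D) = D + 1/50 = 1/50 + D)
c(C((2 - 5)*(-4)))*53 = (1/50 + sqrt(-1 + 2*((2 - 5)*(-4))))*53 = (1/50 + sqrt(-1 + 2*(-3*(-4))))*53 = (1/50 + sqrt(-1 + 2*12))*53 = (1/50 + sqrt(-1 + 24))*53 = (1/50 + sqrt(23))*53 = 53/50 + 53*sqrt(23)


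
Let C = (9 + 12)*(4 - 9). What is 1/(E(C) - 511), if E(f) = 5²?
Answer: -1/486 ≈ -0.0020576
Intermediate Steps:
C = -105 (C = 21*(-5) = -105)
E(f) = 25
1/(E(C) - 511) = 1/(25 - 511) = 1/(-486) = -1/486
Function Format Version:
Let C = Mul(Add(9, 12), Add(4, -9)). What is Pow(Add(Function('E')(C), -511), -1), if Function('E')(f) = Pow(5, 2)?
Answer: Rational(-1, 486) ≈ -0.0020576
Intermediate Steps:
C = -105 (C = Mul(21, -5) = -105)
Function('E')(f) = 25
Pow(Add(Function('E')(C), -511), -1) = Pow(Add(25, -511), -1) = Pow(-486, -1) = Rational(-1, 486)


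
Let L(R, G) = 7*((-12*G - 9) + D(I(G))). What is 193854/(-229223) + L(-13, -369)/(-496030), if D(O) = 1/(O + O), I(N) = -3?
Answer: -619486123513/682208908140 ≈ -0.90806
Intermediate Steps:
D(O) = 1/(2*O)
L(R, G) = -385/6 - 84*G (L(R, G) = 7*((-12*G - 9) + (1/2)/(-3)) = 7*((-9 - 12*G) + (1/2)*(-1/3)) = 7*((-9 - 12*G) - 1/6) = 7*(-55/6 - 12*G) = -385/6 - 84*G)
193854/(-229223) + L(-13, -369)/(-496030) = 193854/(-229223) + (-385/6 - 84*(-369))/(-496030) = 193854*(-1/229223) + (-385/6 + 30996)*(-1/496030) = -193854/229223 + (185591/6)*(-1/496030) = -193854/229223 - 185591/2976180 = -619486123513/682208908140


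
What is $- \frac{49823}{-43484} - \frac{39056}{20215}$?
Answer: $- \frac{691139159}{879029060} \approx -0.78625$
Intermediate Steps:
$- \frac{49823}{-43484} - \frac{39056}{20215} = \left(-49823\right) \left(- \frac{1}{43484}\right) - \frac{39056}{20215} = \frac{49823}{43484} - \frac{39056}{20215} = - \frac{691139159}{879029060}$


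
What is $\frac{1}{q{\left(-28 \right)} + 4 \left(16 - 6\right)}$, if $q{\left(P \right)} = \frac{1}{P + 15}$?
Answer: $\frac{13}{519} \approx 0.025048$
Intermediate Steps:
$q{\left(P \right)} = \frac{1}{15 + P}$
$\frac{1}{q{\left(-28 \right)} + 4 \left(16 - 6\right)} = \frac{1}{\frac{1}{15 - 28} + 4 \left(16 - 6\right)} = \frac{1}{\frac{1}{-13} + 4 \cdot 10} = \frac{1}{- \frac{1}{13} + 40} = \frac{1}{\frac{519}{13}} = \frac{13}{519}$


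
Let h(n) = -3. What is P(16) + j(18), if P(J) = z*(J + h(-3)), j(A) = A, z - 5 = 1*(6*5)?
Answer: 473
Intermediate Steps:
z = 35 (z = 5 + 1*(6*5) = 5 + 1*30 = 5 + 30 = 35)
P(J) = -105 + 35*J (P(J) = 35*(J - 3) = 35*(-3 + J) = -105 + 35*J)
P(16) + j(18) = (-105 + 35*16) + 18 = (-105 + 560) + 18 = 455 + 18 = 473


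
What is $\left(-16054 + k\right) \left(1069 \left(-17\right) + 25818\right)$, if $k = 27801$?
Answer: $89805815$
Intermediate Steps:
$\left(-16054 + k\right) \left(1069 \left(-17\right) + 25818\right) = \left(-16054 + 27801\right) \left(1069 \left(-17\right) + 25818\right) = 11747 \left(-18173 + 25818\right) = 11747 \cdot 7645 = 89805815$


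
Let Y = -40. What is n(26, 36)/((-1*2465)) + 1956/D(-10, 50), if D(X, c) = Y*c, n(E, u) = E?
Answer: -243677/246500 ≈ -0.98855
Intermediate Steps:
D(X, c) = -40*c
n(26, 36)/((-1*2465)) + 1956/D(-10, 50) = 26/((-1*2465)) + 1956/((-40*50)) = 26/(-2465) + 1956/(-2000) = 26*(-1/2465) + 1956*(-1/2000) = -26/2465 - 489/500 = -243677/246500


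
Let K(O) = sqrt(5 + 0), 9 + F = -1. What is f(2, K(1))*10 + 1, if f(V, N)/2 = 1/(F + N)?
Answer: -21/19 - 4*sqrt(5)/19 ≈ -1.5760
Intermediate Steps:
F = -10 (F = -9 - 1 = -10)
K(O) = sqrt(5)
f(V, N) = 2/(-10 + N)
f(2, K(1))*10 + 1 = (2/(-10 + sqrt(5)))*10 + 1 = 20/(-10 + sqrt(5)) + 1 = 1 + 20/(-10 + sqrt(5))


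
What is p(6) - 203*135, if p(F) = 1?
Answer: -27404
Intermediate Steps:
p(6) - 203*135 = 1 - 203*135 = 1 - 27405 = -27404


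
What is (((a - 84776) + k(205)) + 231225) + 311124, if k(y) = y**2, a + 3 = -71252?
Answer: 428343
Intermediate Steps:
a = -71255 (a = -3 - 71252 = -71255)
(((a - 84776) + k(205)) + 231225) + 311124 = (((-71255 - 84776) + 205**2) + 231225) + 311124 = ((-156031 + 42025) + 231225) + 311124 = (-114006 + 231225) + 311124 = 117219 + 311124 = 428343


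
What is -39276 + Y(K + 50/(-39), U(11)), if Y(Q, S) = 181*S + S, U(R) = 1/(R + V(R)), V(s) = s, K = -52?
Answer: -431945/11 ≈ -39268.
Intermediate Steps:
U(R) = 1/(2*R) (U(R) = 1/(R + R) = 1/(2*R))
Y(Q, S) = 182*S
-39276 + Y(K + 50/(-39), U(11)) = -39276 + 182*((½)/11) = -39276 + 182*((½)*(1/11)) = -39276 + 182*(1/22) = -39276 + 91/11 = -431945/11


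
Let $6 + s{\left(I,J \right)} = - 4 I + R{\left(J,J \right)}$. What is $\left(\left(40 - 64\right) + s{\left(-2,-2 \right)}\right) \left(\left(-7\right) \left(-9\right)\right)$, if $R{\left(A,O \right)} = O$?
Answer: $-1512$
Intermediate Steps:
$s{\left(I,J \right)} = -6 + J - 4 I$ ($s{\left(I,J \right)} = -6 - \left(- J + 4 I\right) = -6 + J - 4 I$)
$\left(\left(40 - 64\right) + s{\left(-2,-2 \right)}\right) \left(\left(-7\right) \left(-9\right)\right) = \left(\left(40 - 64\right) - 0\right) \left(\left(-7\right) \left(-9\right)\right) = \left(-24 - 0\right) 63 = \left(-24 + 0\right) 63 = \left(-24\right) 63 = -1512$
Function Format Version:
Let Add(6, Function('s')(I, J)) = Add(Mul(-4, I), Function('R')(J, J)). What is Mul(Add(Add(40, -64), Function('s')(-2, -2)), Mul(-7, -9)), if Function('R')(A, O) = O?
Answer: -1512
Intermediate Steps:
Function('s')(I, J) = Add(-6, J, Mul(-4, I)) (Function('s')(I, J) = Add(-6, Add(Mul(-4, I), J)) = Add(-6, Add(J, Mul(-4, I))) = Add(-6, J, Mul(-4, I)))
Mul(Add(Add(40, -64), Function('s')(-2, -2)), Mul(-7, -9)) = Mul(Add(Add(40, -64), Add(-6, -2, Mul(-4, -2))), Mul(-7, -9)) = Mul(Add(-24, Add(-6, -2, 8)), 63) = Mul(Add(-24, 0), 63) = Mul(-24, 63) = -1512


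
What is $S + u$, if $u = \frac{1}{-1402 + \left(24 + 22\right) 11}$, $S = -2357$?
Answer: $- \frac{2111873}{896} \approx -2357.0$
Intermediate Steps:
$u = - \frac{1}{896}$ ($u = \frac{1}{-1402 + 46 \cdot 11} = \frac{1}{-1402 + 506} = \frac{1}{-896} = - \frac{1}{896} \approx -0.0011161$)
$S + u = -2357 - \frac{1}{896} = - \frac{2111873}{896}$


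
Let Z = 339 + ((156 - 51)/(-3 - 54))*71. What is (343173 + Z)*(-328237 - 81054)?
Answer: -2670313941713/19 ≈ -1.4054e+11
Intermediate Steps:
Z = 3956/19 (Z = 339 + (105/(-57))*71 = 339 + (105*(-1/57))*71 = 339 - 35/19*71 = 339 - 2485/19 = 3956/19 ≈ 208.21)
(343173 + Z)*(-328237 - 81054) = (343173 + 3956/19)*(-328237 - 81054) = (6524243/19)*(-409291) = -2670313941713/19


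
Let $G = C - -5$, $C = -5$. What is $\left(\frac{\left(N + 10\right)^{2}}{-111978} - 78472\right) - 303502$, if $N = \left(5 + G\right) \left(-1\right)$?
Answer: $- \frac{42772684597}{111978} \approx -3.8197 \cdot 10^{5}$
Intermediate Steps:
$G = 0$ ($G = -5 - -5 = -5 + 5 = 0$)
$N = -5$ ($N = \left(5 + 0\right) \left(-1\right) = 5 \left(-1\right) = -5$)
$\left(\frac{\left(N + 10\right)^{2}}{-111978} - 78472\right) - 303502 = \left(\frac{\left(-5 + 10\right)^{2}}{-111978} - 78472\right) - 303502 = \left(5^{2} \left(- \frac{1}{111978}\right) - 78472\right) - 303502 = \left(25 \left(- \frac{1}{111978}\right) - 78472\right) - 303502 = \left(- \frac{25}{111978} - 78472\right) - 303502 = - \frac{8787137641}{111978} - 303502 = - \frac{42772684597}{111978}$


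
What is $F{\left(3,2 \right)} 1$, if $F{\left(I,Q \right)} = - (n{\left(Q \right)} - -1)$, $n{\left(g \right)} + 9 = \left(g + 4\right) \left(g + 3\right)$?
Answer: $-22$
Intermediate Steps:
$n{\left(g \right)} = -9 + \left(3 + g\right) \left(4 + g\right)$ ($n{\left(g \right)} = -9 + \left(g + 4\right) \left(g + 3\right) = -9 + \left(4 + g\right) \left(3 + g\right) = -9 + \left(3 + g\right) \left(4 + g\right)$)
$F{\left(I,Q \right)} = -4 - Q^{2} - 7 Q$ ($F{\left(I,Q \right)} = - (\left(3 + Q^{2} + 7 Q\right) - -1) = - (\left(3 + Q^{2} + 7 Q\right) + 1) = - (4 + Q^{2} + 7 Q) = -4 - Q^{2} - 7 Q$)
$F{\left(3,2 \right)} 1 = \left(-4 - 2^{2} - 14\right) 1 = \left(-4 - 4 - 14\right) 1 = \left(-22\right) 1 = -22$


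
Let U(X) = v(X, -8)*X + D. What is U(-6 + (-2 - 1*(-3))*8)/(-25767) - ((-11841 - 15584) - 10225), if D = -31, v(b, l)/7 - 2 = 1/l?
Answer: 3880510219/103068 ≈ 37650.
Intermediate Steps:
v(b, l) = 14 + 7/l
U(X) = -31 + 105*X/8 (U(X) = (14 + 7/(-8))*X - 31 = (14 + 7*(-⅛))*X - 31 = (14 - 7/8)*X - 31 = 105*X/8 - 31 = -31 + 105*X/8)
U(-6 + (-2 - 1*(-3))*8)/(-25767) - ((-11841 - 15584) - 10225) = (-31 + 105*(-6 + (-2 - 1*(-3))*8)/8)/(-25767) - ((-11841 - 15584) - 10225) = (-31 + 105*(-6 + (-2 + 3)*8)/8)*(-1/25767) - (-27425 - 10225) = (-31 + 105*(-6 + 1*8)/8)*(-1/25767) - 1*(-37650) = (-31 + 105*(-6 + 8)/8)*(-1/25767) + 37650 = (-31 + (105/8)*2)*(-1/25767) + 37650 = (-31 + 105/4)*(-1/25767) + 37650 = -19/4*(-1/25767) + 37650 = 19/103068 + 37650 = 3880510219/103068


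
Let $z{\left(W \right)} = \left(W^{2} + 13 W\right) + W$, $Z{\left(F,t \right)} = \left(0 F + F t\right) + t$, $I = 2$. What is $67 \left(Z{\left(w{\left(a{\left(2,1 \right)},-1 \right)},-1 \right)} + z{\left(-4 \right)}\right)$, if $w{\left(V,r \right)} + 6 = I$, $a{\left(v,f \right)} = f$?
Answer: $-2479$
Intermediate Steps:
$w{\left(V,r \right)} = -4$ ($w{\left(V,r \right)} = -6 + 2 = -4$)
$Z{\left(F,t \right)} = t + F t$ ($Z{\left(F,t \right)} = \left(0 + F t\right) + t = F t + t = t + F t$)
$z{\left(W \right)} = W^{2} + 14 W$
$67 \left(Z{\left(w{\left(a{\left(2,1 \right)},-1 \right)},-1 \right)} + z{\left(-4 \right)}\right) = 67 \left(- (1 - 4) - 4 \left(14 - 4\right)\right) = 67 \left(\left(-1\right) \left(-3\right) - 40\right) = 67 \left(3 - 40\right) = 67 \left(-37\right) = -2479$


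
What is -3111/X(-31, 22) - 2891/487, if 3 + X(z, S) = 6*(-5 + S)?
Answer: -600422/16071 ≈ -37.361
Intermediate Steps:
X(z, S) = -33 + 6*S (X(z, S) = -3 + 6*(-5 + S) = -3 + (-30 + 6*S) = -33 + 6*S)
-3111/X(-31, 22) - 2891/487 = -3111/(-33 + 6*22) - 2891/487 = -3111/(-33 + 132) - 2891*1/487 = -3111/99 - 2891/487 = -3111*1/99 - 2891/487 = -1037/33 - 2891/487 = -600422/16071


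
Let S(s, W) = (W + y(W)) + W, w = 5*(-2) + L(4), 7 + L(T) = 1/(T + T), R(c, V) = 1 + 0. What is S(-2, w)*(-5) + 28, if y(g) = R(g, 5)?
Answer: 767/4 ≈ 191.75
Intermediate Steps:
R(c, V) = 1
y(g) = 1
L(T) = -7 + 1/(2*T) (L(T) = -7 + 1/(T + T) = -7 + 1/(2*T))
w = -135/8 (w = 5*(-2) + (-7 + (½)/4) = -10 + (-7 + (½)*(¼)) = -10 + (-7 + ⅛) = -10 - 55/8 = -135/8 ≈ -16.875)
S(s, W) = 1 + 2*W (S(s, W) = (W + 1) + W = (1 + W) + W = 1 + 2*W)
S(-2, w)*(-5) + 28 = (1 + 2*(-135/8))*(-5) + 28 = (1 - 135/4)*(-5) + 28 = -131/4*(-5) + 28 = 655/4 + 28 = 767/4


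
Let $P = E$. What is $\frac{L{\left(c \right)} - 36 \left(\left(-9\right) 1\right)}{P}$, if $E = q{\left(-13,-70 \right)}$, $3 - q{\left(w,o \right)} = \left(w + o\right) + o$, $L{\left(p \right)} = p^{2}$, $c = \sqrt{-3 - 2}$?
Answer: $\frac{319}{156} \approx 2.0449$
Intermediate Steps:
$c = i \sqrt{5}$ ($c = \sqrt{-5} = i \sqrt{5} \approx 2.2361 i$)
$q{\left(w,o \right)} = 3 - w - 2 o$ ($q{\left(w,o \right)} = 3 - \left(\left(w + o\right) + o\right) = 3 - \left(\left(o + w\right) + o\right) = 3 - \left(w + 2 o\right) = 3 - w - 2 o$)
$E = 156$ ($E = 3 - -13 - -140 = 3 + 13 + 140 = 156$)
$P = 156$
$\frac{L{\left(c \right)} - 36 \left(\left(-9\right) 1\right)}{P} = \frac{\left(i \sqrt{5}\right)^{2} - 36 \left(\left(-9\right) 1\right)}{156} = \left(-5 - -324\right) \frac{1}{156} = \left(-5 + 324\right) \frac{1}{156} = 319 \cdot \frac{1}{156} = \frac{319}{156}$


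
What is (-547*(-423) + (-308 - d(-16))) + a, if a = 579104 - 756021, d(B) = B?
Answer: 54172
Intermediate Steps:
a = -176917
(-547*(-423) + (-308 - d(-16))) + a = (-547*(-423) + (-308 - 1*(-16))) - 176917 = (231381 + (-308 + 16)) - 176917 = (231381 - 292) - 176917 = 231089 - 176917 = 54172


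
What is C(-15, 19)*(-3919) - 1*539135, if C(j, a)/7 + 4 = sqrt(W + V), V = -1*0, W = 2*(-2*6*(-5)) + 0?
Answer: -429403 - 54866*sqrt(30) ≈ -7.2992e+5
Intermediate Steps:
W = 120 (W = 2*(-12*(-5)) + 0 = 2*60 + 0 = 120 + 0 = 120)
V = 0
C(j, a) = -28 + 14*sqrt(30) (C(j, a) = -28 + 7*sqrt(120 + 0) = -28 + 7*sqrt(120) = -28 + 7*(2*sqrt(30)) = -28 + 14*sqrt(30))
C(-15, 19)*(-3919) - 1*539135 = (-28 + 14*sqrt(30))*(-3919) - 1*539135 = (109732 - 54866*sqrt(30)) - 539135 = -429403 - 54866*sqrt(30)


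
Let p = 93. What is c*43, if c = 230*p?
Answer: 919770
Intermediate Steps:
c = 21390 (c = 230*93 = 21390)
c*43 = 21390*43 = 919770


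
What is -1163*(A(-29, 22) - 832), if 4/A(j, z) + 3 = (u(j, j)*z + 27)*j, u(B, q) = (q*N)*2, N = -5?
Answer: 89894431574/92903 ≈ 9.6762e+5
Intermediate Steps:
u(B, q) = -10*q (u(B, q) = (q*(-5))*2 = -5*q*2 = -10*q)
A(j, z) = 4/(-3 + j*(27 - 10*j*z)) (A(j, z) = 4/(-3 + ((-10*j)*z + 27)*j) = 4/(-3 + (-10*j*z + 27)*j) = 4/(-3 + (27 - 10*j*z)*j) = 4/(-3 + j*(27 - 10*j*z)))
-1163*(A(-29, 22) - 832) = -1163*(-4/(3 - 27*(-29) + 10*22*(-29)**2) - 832) = -1163*(-4/(3 + 783 + 10*22*841) - 832) = -1163*(-4/(3 + 783 + 185020) - 832) = -1163*(-4/185806 - 832) = -1163*(-4*1/185806 - 832) = -1163*(-2/92903 - 832) = -1163*(-77295298/92903) = 89894431574/92903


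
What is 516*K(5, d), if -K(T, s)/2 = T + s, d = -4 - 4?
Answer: 3096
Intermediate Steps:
d = -8
K(T, s) = -2*T - 2*s (K(T, s) = -2*(T + s) = -2*T - 2*s)
516*K(5, d) = 516*(-2*5 - 2*(-8)) = 516*(-10 + 16) = 516*6 = 3096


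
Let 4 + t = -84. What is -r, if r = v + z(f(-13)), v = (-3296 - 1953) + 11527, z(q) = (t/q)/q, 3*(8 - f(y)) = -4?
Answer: -615145/98 ≈ -6277.0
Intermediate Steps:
t = -88 (t = -4 - 84 = -88)
f(y) = 28/3 (f(y) = 8 - 1/3*(-4) = 8 + 4/3 = 28/3)
z(q) = -88/q**2 (z(q) = (-88/q)/q = -88/q**2)
v = 6278 (v = -5249 + 11527 = 6278)
r = 615145/98 (r = 6278 - 88/(28/3)**2 = 6278 - 88*9/784 = 6278 - 99/98 = 615145/98 ≈ 6277.0)
-r = -1*615145/98 = -615145/98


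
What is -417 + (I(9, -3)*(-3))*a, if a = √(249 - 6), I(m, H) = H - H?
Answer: -417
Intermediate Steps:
I(m, H) = 0
a = 9*√3 (a = √243 = 9*√3 ≈ 15.588)
-417 + (I(9, -3)*(-3))*a = -417 + (0*(-3))*(9*√3) = -417 + 0*(9*√3) = -417 + 0 = -417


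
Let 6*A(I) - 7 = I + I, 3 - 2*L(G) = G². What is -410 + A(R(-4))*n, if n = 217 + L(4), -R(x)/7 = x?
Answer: 7201/4 ≈ 1800.3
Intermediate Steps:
R(x) = -7*x
L(G) = 3/2 - G²/2
A(I) = 7/6 + I/3 (A(I) = 7/6 + (I + I)/6 = 7/6 + (2*I)/6 = 7/6 + I/3)
n = 421/2 (n = 217 + (3/2 - ½*4²) = 217 + (3/2 - ½*16) = 217 + (3/2 - 8) = 217 - 13/2 = 421/2 ≈ 210.50)
-410 + A(R(-4))*n = -410 + (7/6 + (-7*(-4))/3)*(421/2) = -410 + (7/6 + (⅓)*28)*(421/2) = -410 + (7/6 + 28/3)*(421/2) = -410 + (21/2)*(421/2) = -410 + 8841/4 = 7201/4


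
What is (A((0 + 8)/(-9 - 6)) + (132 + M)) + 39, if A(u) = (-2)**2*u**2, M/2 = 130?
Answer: 97231/225 ≈ 432.14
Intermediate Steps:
M = 260 (M = 2*130 = 260)
A(u) = 4*u**2
(A((0 + 8)/(-9 - 6)) + (132 + M)) + 39 = (4*((0 + 8)/(-9 - 6))**2 + (132 + 260)) + 39 = (4*(8/(-15))**2 + 392) + 39 = (4*(8*(-1/15))**2 + 392) + 39 = (4*(-8/15)**2 + 392) + 39 = (4*(64/225) + 392) + 39 = (256/225 + 392) + 39 = 88456/225 + 39 = 97231/225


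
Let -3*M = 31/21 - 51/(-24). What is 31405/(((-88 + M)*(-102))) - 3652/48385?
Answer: 11349953392/3361741415 ≈ 3.3762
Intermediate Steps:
M = -605/504 (M = -(31/21 - 51/(-24))/3 = -(31*(1/21) - 51*(-1/24))/3 = -(31/21 + 17/8)/3 = -⅓*605/168 = -605/504 ≈ -1.2004)
31405/(((-88 + M)*(-102))) - 3652/48385 = 31405/(((-88 - 605/504)*(-102))) - 3652/48385 = 31405/((-44957/504*(-102))) - 3652*1/48385 = 31405/(764269/84) - 3652/48385 = 31405*(84/764269) - 3652/48385 = 239820/69479 - 3652/48385 = 11349953392/3361741415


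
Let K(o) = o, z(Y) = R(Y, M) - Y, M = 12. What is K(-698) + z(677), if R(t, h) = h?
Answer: -1363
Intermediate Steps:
z(Y) = 12 - Y
K(-698) + z(677) = -698 + (12 - 1*677) = -698 + (12 - 677) = -698 - 665 = -1363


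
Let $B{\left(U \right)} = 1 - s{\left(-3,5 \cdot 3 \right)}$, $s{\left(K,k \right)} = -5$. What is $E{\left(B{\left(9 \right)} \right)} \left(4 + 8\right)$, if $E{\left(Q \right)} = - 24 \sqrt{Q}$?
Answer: $- 288 \sqrt{6} \approx -705.45$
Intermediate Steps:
$B{\left(U \right)} = 6$ ($B{\left(U \right)} = 1 - -5 = 1 + 5 = 6$)
$E{\left(B{\left(9 \right)} \right)} \left(4 + 8\right) = - 24 \sqrt{6} \left(4 + 8\right) = - 24 \sqrt{6} \cdot 12 = - 288 \sqrt{6}$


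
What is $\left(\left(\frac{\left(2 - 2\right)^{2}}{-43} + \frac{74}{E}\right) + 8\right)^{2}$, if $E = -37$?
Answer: $36$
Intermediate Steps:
$\left(\left(\frac{\left(2 - 2\right)^{2}}{-43} + \frac{74}{E}\right) + 8\right)^{2} = \left(\left(\frac{\left(2 - 2\right)^{2}}{-43} + \frac{74}{-37}\right) + 8\right)^{2} = \left(\left(0^{2} \left(- \frac{1}{43}\right) + 74 \left(- \frac{1}{37}\right)\right) + 8\right)^{2} = \left(\left(0 \left(- \frac{1}{43}\right) - 2\right) + 8\right)^{2} = \left(\left(0 - 2\right) + 8\right)^{2} = \left(-2 + 8\right)^{2} = 6^{2} = 36$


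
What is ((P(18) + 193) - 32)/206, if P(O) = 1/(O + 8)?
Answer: 4187/5356 ≈ 0.78174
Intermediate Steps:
P(O) = 1/(8 + O)
((P(18) + 193) - 32)/206 = ((1/(8 + 18) + 193) - 32)/206 = ((1/26 + 193) - 32)*(1/206) = (5019/26 - 32)*(1/206) = (4187/26)*(1/206) = 4187/5356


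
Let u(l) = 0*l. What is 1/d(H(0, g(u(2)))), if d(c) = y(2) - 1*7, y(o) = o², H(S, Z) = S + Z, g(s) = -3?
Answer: -⅓ ≈ -0.33333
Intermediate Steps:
u(l) = 0
d(c) = -3 (d(c) = 2² - 1*7 = 4 - 7 = -3)
1/d(H(0, g(u(2)))) = 1/(-3) = -⅓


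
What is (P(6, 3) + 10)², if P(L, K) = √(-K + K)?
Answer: 100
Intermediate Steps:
P(L, K) = 0 (P(L, K) = √0 = 0)
(P(6, 3) + 10)² = (0 + 10)² = 10² = 100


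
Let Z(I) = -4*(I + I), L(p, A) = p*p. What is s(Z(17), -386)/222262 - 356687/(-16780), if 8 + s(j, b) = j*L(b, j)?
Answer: -130371479963/1864778180 ≈ -69.913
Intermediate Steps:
L(p, A) = p²
Z(I) = -8*I
s(j, b) = -8 + j*b²
s(Z(17), -386)/222262 - 356687/(-16780) = (-8 - 8*17*(-386)²)/222262 - 356687/(-16780) = (-8 - 136*148996)*(1/222262) - 356687*(-1/16780) = (-8 - 20263456)*(1/222262) + 356687/16780 = -20263464*1/222262 + 356687/16780 = -10131732/111131 + 356687/16780 = -130371479963/1864778180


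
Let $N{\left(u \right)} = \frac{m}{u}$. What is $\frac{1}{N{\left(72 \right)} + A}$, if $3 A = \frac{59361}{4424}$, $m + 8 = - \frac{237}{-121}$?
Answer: $\frac{602217}{2642975} \approx 0.22786$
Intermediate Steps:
$m = - \frac{731}{121}$ ($m = -8 - \frac{237}{-121} = -8 - - \frac{237}{121} = -8 + \frac{237}{121} = - \frac{731}{121} \approx -6.0413$)
$N{\left(u \right)} = - \frac{731}{121 u}$
$A = \frac{19787}{4424}$ ($A = \frac{59361 \cdot \frac{1}{4424}}{3} = \frac{1}{3} \cdot \frac{59361}{4424} = \frac{19787}{4424} \approx 4.4726$)
$\frac{1}{N{\left(72 \right)} + A} = \frac{1}{- \frac{731}{121 \cdot 72} + \frac{19787}{4424}} = \frac{1}{\left(- \frac{731}{121}\right) \frac{1}{72} + \frac{19787}{4424}} = \frac{1}{- \frac{731}{8712} + \frac{19787}{4424}} = \frac{1}{\frac{2642975}{602217}} = \frac{602217}{2642975}$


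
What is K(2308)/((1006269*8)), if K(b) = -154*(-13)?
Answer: 91/365916 ≈ 0.00024869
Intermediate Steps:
K(b) = 2002
K(2308)/((1006269*8)) = 2002/((1006269*8)) = 2002/8050152 = 2002*(1/8050152) = 91/365916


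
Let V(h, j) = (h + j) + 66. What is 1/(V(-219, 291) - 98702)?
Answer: -1/98564 ≈ -1.0146e-5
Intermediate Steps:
V(h, j) = 66 + h + j
1/(V(-219, 291) - 98702) = 1/((66 - 219 + 291) - 98702) = 1/(138 - 98702) = 1/(-98564) = -1/98564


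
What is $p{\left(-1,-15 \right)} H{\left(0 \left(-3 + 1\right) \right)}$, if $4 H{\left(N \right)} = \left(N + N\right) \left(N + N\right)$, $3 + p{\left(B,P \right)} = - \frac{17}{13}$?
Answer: $0$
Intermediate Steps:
$p{\left(B,P \right)} = - \frac{56}{13}$ ($p{\left(B,P \right)} = -3 - \frac{17}{13} = - \frac{56}{13}$)
$H{\left(N \right)} = N^{2}$ ($H{\left(N \right)} = \frac{\left(N + N\right) \left(N + N\right)}{4} = \frac{2 N 2 N}{4} = \frac{4 N^{2}}{4} = N^{2}$)
$p{\left(-1,-15 \right)} H{\left(0 \left(-3 + 1\right) \right)} = - \frac{56 \left(0 \left(-3 + 1\right)\right)^{2}}{13} = - \frac{56 \left(0 \left(-2\right)\right)^{2}}{13} = - \frac{56 \cdot 0^{2}}{13} = \left(- \frac{56}{13}\right) 0 = 0$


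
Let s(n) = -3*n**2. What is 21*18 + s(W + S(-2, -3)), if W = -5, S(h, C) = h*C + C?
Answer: 366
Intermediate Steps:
S(h, C) = C + C*h (S(h, C) = C*h + C = C + C*h)
21*18 + s(W + S(-2, -3)) = 21*18 - 3*(-5 - 3*(1 - 2))**2 = 378 - 3*(-5 - 3*(-1))**2 = 378 - 3*(-5 + 3)**2 = 378 - 3*(-2)**2 = 378 - 3*4 = 378 - 12 = 366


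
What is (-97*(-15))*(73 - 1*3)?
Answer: 101850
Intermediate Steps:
(-97*(-15))*(73 - 1*3) = 1455*(73 - 3) = 1455*70 = 101850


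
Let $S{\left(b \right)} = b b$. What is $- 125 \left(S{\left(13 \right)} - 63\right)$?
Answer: $-13250$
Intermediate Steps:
$S{\left(b \right)} = b^{2}$
$- 125 \left(S{\left(13 \right)} - 63\right) = - 125 \left(13^{2} - 63\right) = - 125 \left(169 - 63\right) = \left(-125\right) 106 = -13250$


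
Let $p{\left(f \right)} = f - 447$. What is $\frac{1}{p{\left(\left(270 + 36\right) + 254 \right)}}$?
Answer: $\frac{1}{113} \approx 0.0088496$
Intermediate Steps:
$p{\left(f \right)} = -447 + f$ ($p{\left(f \right)} = f - 447 = -447 + f$)
$\frac{1}{p{\left(\left(270 + 36\right) + 254 \right)}} = \frac{1}{-447 + \left(\left(270 + 36\right) + 254\right)} = \frac{1}{-447 + \left(306 + 254\right)} = \frac{1}{-447 + 560} = \frac{1}{113}$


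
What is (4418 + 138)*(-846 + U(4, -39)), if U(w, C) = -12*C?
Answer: -1722168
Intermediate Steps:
(4418 + 138)*(-846 + U(4, -39)) = (4418 + 138)*(-846 - 12*(-39)) = 4556*(-846 + 468) = 4556*(-378) = -1722168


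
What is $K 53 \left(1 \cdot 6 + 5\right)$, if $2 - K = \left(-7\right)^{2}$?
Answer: $-27401$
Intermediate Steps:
$K = -47$ ($K = 2 - \left(-7\right)^{2} = 2 - 49 = -47$)
$K 53 \left(1 \cdot 6 + 5\right) = \left(-47\right) 53 \left(1 \cdot 6 + 5\right) = - 2491 \left(6 + 5\right) = \left(-2491\right) 11 = -27401$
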